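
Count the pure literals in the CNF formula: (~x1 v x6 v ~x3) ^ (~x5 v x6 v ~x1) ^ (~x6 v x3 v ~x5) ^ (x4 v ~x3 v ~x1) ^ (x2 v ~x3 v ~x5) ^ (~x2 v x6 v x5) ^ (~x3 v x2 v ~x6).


A pure literal appears in only one polarity across all clauses.
Pure literals: x1 (negative only), x4 (positive only).
Count = 2.

2


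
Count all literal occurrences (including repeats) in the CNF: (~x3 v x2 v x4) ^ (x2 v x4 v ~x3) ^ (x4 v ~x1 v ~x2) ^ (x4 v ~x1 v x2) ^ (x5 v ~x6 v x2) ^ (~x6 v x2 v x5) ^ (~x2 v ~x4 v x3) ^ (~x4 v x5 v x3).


Clause lengths: 3, 3, 3, 3, 3, 3, 3, 3.
Sum = 3 + 3 + 3 + 3 + 3 + 3 + 3 + 3 = 24.

24


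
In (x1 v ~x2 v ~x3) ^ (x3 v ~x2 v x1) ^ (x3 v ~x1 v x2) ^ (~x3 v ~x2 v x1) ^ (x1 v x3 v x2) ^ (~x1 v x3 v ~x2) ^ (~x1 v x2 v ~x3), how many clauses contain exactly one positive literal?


A definite clause has exactly one positive literal.
Clause 1: 1 positive -> definite
Clause 2: 2 positive -> not definite
Clause 3: 2 positive -> not definite
Clause 4: 1 positive -> definite
Clause 5: 3 positive -> not definite
Clause 6: 1 positive -> definite
Clause 7: 1 positive -> definite
Definite clause count = 4.

4


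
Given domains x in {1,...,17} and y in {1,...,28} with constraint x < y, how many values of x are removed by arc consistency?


For the constraint x < y, x needs a supporting value in y's domain.
x can be at most 27 (one less than y's maximum).
Valid x values from domain: 17 out of 17.
Pruned = 17 - 17 = 0.

0


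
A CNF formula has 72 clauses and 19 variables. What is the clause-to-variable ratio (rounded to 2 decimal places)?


Clause-to-variable ratio = clauses / variables.
72 / 19 = 3.79.

3.79


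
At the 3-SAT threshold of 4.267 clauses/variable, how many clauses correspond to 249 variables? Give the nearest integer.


The 3-SAT phase transition occurs at approximately 4.267 clauses per variable.
m = 4.267 * 249 = 1062.483.
Rounded to nearest integer: 1062.

1062


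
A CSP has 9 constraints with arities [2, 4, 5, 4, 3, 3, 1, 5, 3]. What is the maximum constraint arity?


The arities are: 2, 4, 5, 4, 3, 3, 1, 5, 3.
Scan for the maximum value.
Maximum arity = 5.

5


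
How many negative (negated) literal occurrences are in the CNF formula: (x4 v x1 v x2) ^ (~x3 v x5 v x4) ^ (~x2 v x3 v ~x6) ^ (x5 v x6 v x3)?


Scan each clause for negated literals.
Clause 1: 0 negative; Clause 2: 1 negative; Clause 3: 2 negative; Clause 4: 0 negative.
Total negative literal occurrences = 3.

3


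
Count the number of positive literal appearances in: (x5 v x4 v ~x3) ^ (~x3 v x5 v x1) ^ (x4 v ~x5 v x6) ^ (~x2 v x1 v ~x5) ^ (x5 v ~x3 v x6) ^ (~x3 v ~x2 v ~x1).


Scan each clause for unnegated literals.
Clause 1: 2 positive; Clause 2: 2 positive; Clause 3: 2 positive; Clause 4: 1 positive; Clause 5: 2 positive; Clause 6: 0 positive.
Total positive literal occurrences = 9.

9


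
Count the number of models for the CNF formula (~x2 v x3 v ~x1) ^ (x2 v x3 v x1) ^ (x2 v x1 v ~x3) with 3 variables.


Enumerate all 8 truth assignments over 3 variables.
Test each against every clause.
Satisfying assignments found: 5.

5


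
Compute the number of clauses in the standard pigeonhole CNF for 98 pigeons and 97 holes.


The PHP encoding has two parts:
1) At-least-one-hole clauses: 98 (one per pigeon, each with 97 literals).
2) At-most-one-pigeon-per-hole clauses: 97 holes * C(98,2) = 97 * 4753 = 461041.
Total clauses = 98 + 461041 = 461139.

461139


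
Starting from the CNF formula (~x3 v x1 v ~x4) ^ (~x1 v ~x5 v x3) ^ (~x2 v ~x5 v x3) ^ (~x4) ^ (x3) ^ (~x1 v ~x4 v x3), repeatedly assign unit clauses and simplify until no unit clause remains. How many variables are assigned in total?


Unit propagation repeatedly assigns the literal in any unit clause, then simplifies.
Assignments in order: x4 = F, x3 = T.
No further unit clauses remain.
Total variables assigned = 2.

2


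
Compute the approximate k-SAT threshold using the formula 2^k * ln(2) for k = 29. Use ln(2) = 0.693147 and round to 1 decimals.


Using the asymptotic formula: threshold ~ 2^k * ln(2).
2^29 = 536870912.
536870912 * 0.693147 = 372130462.0.

372130462.0


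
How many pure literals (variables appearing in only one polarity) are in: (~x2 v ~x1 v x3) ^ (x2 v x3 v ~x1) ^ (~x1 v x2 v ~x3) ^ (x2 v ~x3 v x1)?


A pure literal appears in only one polarity across all clauses.
No pure literals found.
Count = 0.

0


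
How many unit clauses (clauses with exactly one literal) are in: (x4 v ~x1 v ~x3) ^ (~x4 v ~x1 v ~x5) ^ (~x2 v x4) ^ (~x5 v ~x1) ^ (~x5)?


A unit clause contains exactly one literal.
Unit clauses found: (~x5).
Count = 1.

1


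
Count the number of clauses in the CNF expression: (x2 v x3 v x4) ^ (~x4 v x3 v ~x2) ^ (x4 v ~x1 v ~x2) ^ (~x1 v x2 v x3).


Each group enclosed in parentheses joined by ^ is one clause.
Counting the conjuncts: 4 clauses.

4


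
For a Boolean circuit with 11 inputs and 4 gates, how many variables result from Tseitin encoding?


The Tseitin transformation introduces one auxiliary variable per gate.
Total variables = inputs + gates = 11 + 4 = 15.

15


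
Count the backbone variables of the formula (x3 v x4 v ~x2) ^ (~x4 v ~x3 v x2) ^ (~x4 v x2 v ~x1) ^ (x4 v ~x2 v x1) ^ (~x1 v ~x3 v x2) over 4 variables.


Find all satisfying assignments: 9 model(s).
Check which variables have the same value in every model.
No variable is fixed across all models.
Backbone size = 0.

0


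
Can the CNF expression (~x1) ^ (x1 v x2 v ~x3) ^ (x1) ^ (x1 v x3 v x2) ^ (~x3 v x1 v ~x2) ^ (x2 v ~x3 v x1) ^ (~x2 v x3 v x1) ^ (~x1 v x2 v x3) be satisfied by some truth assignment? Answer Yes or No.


Check all 8 possible truth assignments.
Number of satisfying assignments found: 0.
The formula is unsatisfiable.

No


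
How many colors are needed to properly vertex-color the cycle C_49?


An odd cycle cannot be 2-colored: alternating two colors around the cycle returns to the start with a conflict.
Since 49 is odd, three colors are required (and three suffice).
Chromatic number = 3.

3


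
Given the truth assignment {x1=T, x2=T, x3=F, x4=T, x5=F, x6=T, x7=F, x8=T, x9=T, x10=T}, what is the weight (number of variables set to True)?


The weight is the number of variables assigned True.
True variables: x1, x2, x4, x6, x8, x9, x10.
Weight = 7.

7


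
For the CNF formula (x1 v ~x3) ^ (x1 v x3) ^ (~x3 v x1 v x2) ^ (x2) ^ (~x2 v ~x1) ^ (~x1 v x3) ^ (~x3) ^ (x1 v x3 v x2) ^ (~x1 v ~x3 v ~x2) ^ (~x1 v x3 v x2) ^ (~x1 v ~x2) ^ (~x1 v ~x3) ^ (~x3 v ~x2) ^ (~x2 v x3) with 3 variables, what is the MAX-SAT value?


Enumerate all 8 truth assignments.
For each, count how many of the 14 clauses are satisfied.
The formula is not fully satisfiable, so the maximum is below 14.
Maximum simultaneously satisfiable clauses = 12.

12


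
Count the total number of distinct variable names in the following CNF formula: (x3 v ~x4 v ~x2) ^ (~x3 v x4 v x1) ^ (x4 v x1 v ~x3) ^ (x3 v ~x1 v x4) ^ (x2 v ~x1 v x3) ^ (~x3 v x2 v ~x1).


Identify each distinct variable in the formula.
Variables found: x1, x2, x3, x4.
Total distinct variables = 4.

4


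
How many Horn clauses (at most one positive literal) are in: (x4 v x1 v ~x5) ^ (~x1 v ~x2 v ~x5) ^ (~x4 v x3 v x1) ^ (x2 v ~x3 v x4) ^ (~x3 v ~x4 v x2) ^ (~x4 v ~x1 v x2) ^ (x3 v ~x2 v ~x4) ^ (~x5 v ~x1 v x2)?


A Horn clause has at most one positive literal.
Clause 1: 2 positive lit(s) -> not Horn
Clause 2: 0 positive lit(s) -> Horn
Clause 3: 2 positive lit(s) -> not Horn
Clause 4: 2 positive lit(s) -> not Horn
Clause 5: 1 positive lit(s) -> Horn
Clause 6: 1 positive lit(s) -> Horn
Clause 7: 1 positive lit(s) -> Horn
Clause 8: 1 positive lit(s) -> Horn
Total Horn clauses = 5.

5


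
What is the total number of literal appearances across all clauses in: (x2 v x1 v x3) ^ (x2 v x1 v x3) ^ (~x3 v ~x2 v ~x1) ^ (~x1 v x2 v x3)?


Clause lengths: 3, 3, 3, 3.
Sum = 3 + 3 + 3 + 3 = 12.

12


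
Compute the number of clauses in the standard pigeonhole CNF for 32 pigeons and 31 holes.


The PHP encoding has two parts:
1) At-least-one-hole clauses: 32 (one per pigeon, each with 31 literals).
2) At-most-one-pigeon-per-hole clauses: 31 holes * C(32,2) = 31 * 496 = 15376.
Total clauses = 32 + 15376 = 15408.

15408


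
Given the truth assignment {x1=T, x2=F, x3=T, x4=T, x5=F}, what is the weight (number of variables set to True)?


The weight is the number of variables assigned True.
True variables: x1, x3, x4.
Weight = 3.

3


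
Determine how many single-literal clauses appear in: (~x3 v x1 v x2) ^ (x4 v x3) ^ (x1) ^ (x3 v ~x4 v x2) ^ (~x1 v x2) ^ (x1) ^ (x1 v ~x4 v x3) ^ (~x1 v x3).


A unit clause contains exactly one literal.
Unit clauses found: (x1), (x1).
Count = 2.

2


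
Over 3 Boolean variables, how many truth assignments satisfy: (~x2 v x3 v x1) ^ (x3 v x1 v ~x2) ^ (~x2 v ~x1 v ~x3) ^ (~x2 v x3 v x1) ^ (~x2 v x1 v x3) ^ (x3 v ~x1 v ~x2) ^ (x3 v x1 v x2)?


Enumerate all 8 truth assignments over 3 variables.
Test each against every clause.
Satisfying assignments found: 4.

4


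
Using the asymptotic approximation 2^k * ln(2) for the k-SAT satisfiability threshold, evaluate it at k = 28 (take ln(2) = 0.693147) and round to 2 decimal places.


Using the asymptotic formula: threshold ~ 2^k * ln(2).
2^28 = 268435456.
268435456 * 0.693147 = 186065231.02.

186065231.02


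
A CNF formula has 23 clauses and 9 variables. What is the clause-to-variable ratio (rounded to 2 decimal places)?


Clause-to-variable ratio = clauses / variables.
23 / 9 = 2.56.

2.56


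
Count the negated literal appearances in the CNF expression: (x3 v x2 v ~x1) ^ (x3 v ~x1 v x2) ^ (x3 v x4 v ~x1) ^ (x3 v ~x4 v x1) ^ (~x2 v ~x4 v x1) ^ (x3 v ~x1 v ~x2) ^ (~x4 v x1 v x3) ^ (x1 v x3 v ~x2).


Scan each clause for negated literals.
Clause 1: 1 negative; Clause 2: 1 negative; Clause 3: 1 negative; Clause 4: 1 negative; Clause 5: 2 negative; Clause 6: 2 negative; Clause 7: 1 negative; Clause 8: 1 negative.
Total negative literal occurrences = 10.

10


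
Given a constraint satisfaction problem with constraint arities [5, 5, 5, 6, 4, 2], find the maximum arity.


The arities are: 5, 5, 5, 6, 4, 2.
Scan for the maximum value.
Maximum arity = 6.

6


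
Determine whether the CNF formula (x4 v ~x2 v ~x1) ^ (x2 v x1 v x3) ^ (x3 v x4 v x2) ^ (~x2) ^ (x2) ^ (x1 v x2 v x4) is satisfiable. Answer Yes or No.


Check all 16 possible truth assignments.
Number of satisfying assignments found: 0.
The formula is unsatisfiable.

No


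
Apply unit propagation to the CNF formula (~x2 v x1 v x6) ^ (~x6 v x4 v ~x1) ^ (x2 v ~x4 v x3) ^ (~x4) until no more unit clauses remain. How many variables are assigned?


Unit propagation repeatedly assigns the literal in any unit clause, then simplifies.
Assignments in order: x4 = F.
No further unit clauses remain.
Total variables assigned = 1.

1


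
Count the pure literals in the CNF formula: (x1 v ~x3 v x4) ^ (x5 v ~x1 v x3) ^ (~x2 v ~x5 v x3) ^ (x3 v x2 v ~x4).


A pure literal appears in only one polarity across all clauses.
No pure literals found.
Count = 0.

0


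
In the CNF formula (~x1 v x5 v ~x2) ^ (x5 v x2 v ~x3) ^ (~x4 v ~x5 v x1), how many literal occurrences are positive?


Scan each clause for unnegated literals.
Clause 1: 1 positive; Clause 2: 2 positive; Clause 3: 1 positive.
Total positive literal occurrences = 4.

4


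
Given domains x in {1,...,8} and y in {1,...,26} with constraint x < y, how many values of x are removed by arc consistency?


For the constraint x < y, x needs a supporting value in y's domain.
x can be at most 25 (one less than y's maximum).
Valid x values from domain: 8 out of 8.
Pruned = 8 - 8 = 0.

0


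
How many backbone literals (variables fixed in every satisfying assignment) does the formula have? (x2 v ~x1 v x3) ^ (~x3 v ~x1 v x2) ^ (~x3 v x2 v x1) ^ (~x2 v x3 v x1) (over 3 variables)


Find all satisfying assignments: 4 model(s).
Check which variables have the same value in every model.
No variable is fixed across all models.
Backbone size = 0.

0


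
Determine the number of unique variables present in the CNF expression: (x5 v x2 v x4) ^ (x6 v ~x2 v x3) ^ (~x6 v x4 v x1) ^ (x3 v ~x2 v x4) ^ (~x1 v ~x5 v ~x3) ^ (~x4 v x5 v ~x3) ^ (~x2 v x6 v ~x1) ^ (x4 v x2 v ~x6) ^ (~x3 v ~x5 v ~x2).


Identify each distinct variable in the formula.
Variables found: x1, x2, x3, x4, x5, x6.
Total distinct variables = 6.

6


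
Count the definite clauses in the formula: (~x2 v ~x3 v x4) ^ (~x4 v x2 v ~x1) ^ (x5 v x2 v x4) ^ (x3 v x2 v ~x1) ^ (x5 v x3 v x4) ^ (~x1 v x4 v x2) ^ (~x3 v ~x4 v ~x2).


A definite clause has exactly one positive literal.
Clause 1: 1 positive -> definite
Clause 2: 1 positive -> definite
Clause 3: 3 positive -> not definite
Clause 4: 2 positive -> not definite
Clause 5: 3 positive -> not definite
Clause 6: 2 positive -> not definite
Clause 7: 0 positive -> not definite
Definite clause count = 2.

2


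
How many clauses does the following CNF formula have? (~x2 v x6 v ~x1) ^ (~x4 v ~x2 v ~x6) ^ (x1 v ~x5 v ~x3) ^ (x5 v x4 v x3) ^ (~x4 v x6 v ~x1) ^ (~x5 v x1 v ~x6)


Each group enclosed in parentheses joined by ^ is one clause.
Counting the conjuncts: 6 clauses.

6


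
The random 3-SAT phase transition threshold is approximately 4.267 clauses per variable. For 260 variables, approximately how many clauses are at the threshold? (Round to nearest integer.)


The 3-SAT phase transition occurs at approximately 4.267 clauses per variable.
m = 4.267 * 260 = 1109.42.
Rounded to nearest integer: 1109.

1109


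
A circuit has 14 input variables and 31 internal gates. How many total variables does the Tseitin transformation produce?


The Tseitin transformation introduces one auxiliary variable per gate.
Total variables = inputs + gates = 14 + 31 = 45.

45


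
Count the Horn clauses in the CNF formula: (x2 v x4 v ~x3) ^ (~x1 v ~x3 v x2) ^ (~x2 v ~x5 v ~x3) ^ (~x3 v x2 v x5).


A Horn clause has at most one positive literal.
Clause 1: 2 positive lit(s) -> not Horn
Clause 2: 1 positive lit(s) -> Horn
Clause 3: 0 positive lit(s) -> Horn
Clause 4: 2 positive lit(s) -> not Horn
Total Horn clauses = 2.

2


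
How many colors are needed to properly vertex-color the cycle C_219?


An odd cycle cannot be 2-colored: alternating two colors around the cycle returns to the start with a conflict.
Since 219 is odd, three colors are required (and three suffice).
Chromatic number = 3.

3


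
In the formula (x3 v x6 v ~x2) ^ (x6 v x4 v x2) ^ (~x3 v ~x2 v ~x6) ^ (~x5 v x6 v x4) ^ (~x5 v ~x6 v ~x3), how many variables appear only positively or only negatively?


A pure literal appears in only one polarity across all clauses.
Pure literals: x4 (positive only), x5 (negative only).
Count = 2.

2


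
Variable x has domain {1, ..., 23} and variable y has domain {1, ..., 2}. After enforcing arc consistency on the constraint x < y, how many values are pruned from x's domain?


For the constraint x < y, x needs a supporting value in y's domain.
x can be at most 1 (one less than y's maximum).
Valid x values from domain: 1 out of 23.
Pruned = 23 - 1 = 22.

22


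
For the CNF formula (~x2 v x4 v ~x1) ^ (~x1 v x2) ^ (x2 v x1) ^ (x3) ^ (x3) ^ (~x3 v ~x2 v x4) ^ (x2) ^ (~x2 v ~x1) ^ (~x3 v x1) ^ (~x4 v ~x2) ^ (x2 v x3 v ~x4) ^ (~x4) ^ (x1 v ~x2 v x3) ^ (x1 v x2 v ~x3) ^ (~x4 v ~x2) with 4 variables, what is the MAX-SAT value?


Enumerate all 16 truth assignments.
For each, count how many of the 15 clauses are satisfied.
The formula is not fully satisfiable, so the maximum is below 15.
Maximum simultaneously satisfiable clauses = 13.

13


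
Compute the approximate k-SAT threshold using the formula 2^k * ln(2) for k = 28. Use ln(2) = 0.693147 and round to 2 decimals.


Using the asymptotic formula: threshold ~ 2^k * ln(2).
2^28 = 268435456.
268435456 * 0.693147 = 186065231.02.

186065231.02


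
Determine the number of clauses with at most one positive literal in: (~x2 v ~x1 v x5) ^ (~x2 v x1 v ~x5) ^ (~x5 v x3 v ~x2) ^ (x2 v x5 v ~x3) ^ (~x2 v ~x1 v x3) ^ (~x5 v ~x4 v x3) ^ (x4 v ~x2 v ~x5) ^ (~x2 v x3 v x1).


A Horn clause has at most one positive literal.
Clause 1: 1 positive lit(s) -> Horn
Clause 2: 1 positive lit(s) -> Horn
Clause 3: 1 positive lit(s) -> Horn
Clause 4: 2 positive lit(s) -> not Horn
Clause 5: 1 positive lit(s) -> Horn
Clause 6: 1 positive lit(s) -> Horn
Clause 7: 1 positive lit(s) -> Horn
Clause 8: 2 positive lit(s) -> not Horn
Total Horn clauses = 6.

6


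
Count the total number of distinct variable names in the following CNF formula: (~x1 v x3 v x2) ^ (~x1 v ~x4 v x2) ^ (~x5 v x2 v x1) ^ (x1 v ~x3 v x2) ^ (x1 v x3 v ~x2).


Identify each distinct variable in the formula.
Variables found: x1, x2, x3, x4, x5.
Total distinct variables = 5.

5


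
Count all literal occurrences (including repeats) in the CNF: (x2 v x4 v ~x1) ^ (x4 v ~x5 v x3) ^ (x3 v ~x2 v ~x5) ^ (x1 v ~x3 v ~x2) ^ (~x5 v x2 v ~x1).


Clause lengths: 3, 3, 3, 3, 3.
Sum = 3 + 3 + 3 + 3 + 3 = 15.

15


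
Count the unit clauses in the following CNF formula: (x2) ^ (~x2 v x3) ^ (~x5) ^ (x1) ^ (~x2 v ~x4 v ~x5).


A unit clause contains exactly one literal.
Unit clauses found: (x2), (~x5), (x1).
Count = 3.

3


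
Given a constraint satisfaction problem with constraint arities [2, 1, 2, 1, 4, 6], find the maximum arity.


The arities are: 2, 1, 2, 1, 4, 6.
Scan for the maximum value.
Maximum arity = 6.

6


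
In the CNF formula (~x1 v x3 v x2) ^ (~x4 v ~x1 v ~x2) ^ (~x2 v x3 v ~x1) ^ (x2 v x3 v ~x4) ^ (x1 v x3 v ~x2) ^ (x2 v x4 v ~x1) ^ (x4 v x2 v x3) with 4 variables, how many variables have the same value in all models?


Find all satisfying assignments: 6 model(s).
Check which variables have the same value in every model.
Fixed variables: x3=T.
Backbone size = 1.

1


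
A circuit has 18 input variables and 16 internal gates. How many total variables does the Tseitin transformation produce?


The Tseitin transformation introduces one auxiliary variable per gate.
Total variables = inputs + gates = 18 + 16 = 34.

34


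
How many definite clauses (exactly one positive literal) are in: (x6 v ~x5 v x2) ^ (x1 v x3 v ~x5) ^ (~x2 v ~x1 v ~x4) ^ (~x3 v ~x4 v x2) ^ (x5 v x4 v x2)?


A definite clause has exactly one positive literal.
Clause 1: 2 positive -> not definite
Clause 2: 2 positive -> not definite
Clause 3: 0 positive -> not definite
Clause 4: 1 positive -> definite
Clause 5: 3 positive -> not definite
Definite clause count = 1.

1


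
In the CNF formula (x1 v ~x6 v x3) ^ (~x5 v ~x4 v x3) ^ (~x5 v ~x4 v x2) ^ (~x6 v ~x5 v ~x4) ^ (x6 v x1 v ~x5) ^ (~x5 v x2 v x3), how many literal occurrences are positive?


Scan each clause for unnegated literals.
Clause 1: 2 positive; Clause 2: 1 positive; Clause 3: 1 positive; Clause 4: 0 positive; Clause 5: 2 positive; Clause 6: 2 positive.
Total positive literal occurrences = 8.

8


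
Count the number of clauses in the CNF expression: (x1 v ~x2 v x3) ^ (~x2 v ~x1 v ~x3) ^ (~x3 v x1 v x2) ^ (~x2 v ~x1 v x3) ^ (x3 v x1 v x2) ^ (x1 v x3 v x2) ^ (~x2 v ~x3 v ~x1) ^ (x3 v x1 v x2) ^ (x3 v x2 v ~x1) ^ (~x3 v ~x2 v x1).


Each group enclosed in parentheses joined by ^ is one clause.
Counting the conjuncts: 10 clauses.

10


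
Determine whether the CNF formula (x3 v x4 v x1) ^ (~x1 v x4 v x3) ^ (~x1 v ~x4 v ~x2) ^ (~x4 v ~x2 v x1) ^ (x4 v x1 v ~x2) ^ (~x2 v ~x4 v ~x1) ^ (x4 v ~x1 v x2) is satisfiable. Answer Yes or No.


Check all 16 possible truth assignments.
Number of satisfying assignments found: 6.
The formula is satisfiable.

Yes


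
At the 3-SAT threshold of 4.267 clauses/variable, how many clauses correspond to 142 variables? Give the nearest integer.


The 3-SAT phase transition occurs at approximately 4.267 clauses per variable.
m = 4.267 * 142 = 605.914.
Rounded to nearest integer: 606.

606


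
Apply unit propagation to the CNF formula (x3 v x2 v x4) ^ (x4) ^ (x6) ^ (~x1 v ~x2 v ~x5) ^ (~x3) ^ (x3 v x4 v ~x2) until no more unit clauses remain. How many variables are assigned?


Unit propagation repeatedly assigns the literal in any unit clause, then simplifies.
Assignments in order: x4 = T, x6 = T, x3 = F.
No further unit clauses remain.
Total variables assigned = 3.

3


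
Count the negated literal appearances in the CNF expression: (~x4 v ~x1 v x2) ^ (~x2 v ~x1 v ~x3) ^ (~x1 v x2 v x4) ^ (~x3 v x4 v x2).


Scan each clause for negated literals.
Clause 1: 2 negative; Clause 2: 3 negative; Clause 3: 1 negative; Clause 4: 1 negative.
Total negative literal occurrences = 7.

7


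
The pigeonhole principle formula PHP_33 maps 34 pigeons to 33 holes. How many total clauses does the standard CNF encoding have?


The PHP encoding has two parts:
1) At-least-one-hole clauses: 34 (one per pigeon, each with 33 literals).
2) At-most-one-pigeon-per-hole clauses: 33 holes * C(34,2) = 33 * 561 = 18513.
Total clauses = 34 + 18513 = 18547.

18547


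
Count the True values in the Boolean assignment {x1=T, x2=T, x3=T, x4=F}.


The weight is the number of variables assigned True.
True variables: x1, x2, x3.
Weight = 3.

3


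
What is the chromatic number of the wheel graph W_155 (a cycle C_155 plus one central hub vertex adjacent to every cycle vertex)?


W_155 consists of the cycle C_155 together with a hub vertex adjacent to every cycle vertex.
The cycle C_155 needs 3 colors (odd cycle -> 3).
The hub is adjacent to every cycle vertex, so it must receive a new color distinct from all of them.
Chromatic number = 3 + 1 = 4.

4


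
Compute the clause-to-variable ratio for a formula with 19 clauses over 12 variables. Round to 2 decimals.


Clause-to-variable ratio = clauses / variables.
19 / 12 = 1.58.

1.58


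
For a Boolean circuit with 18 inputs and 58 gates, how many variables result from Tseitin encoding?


The Tseitin transformation introduces one auxiliary variable per gate.
Total variables = inputs + gates = 18 + 58 = 76.

76


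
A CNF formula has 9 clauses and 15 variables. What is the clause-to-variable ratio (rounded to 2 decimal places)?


Clause-to-variable ratio = clauses / variables.
9 / 15 = 0.6.

0.6


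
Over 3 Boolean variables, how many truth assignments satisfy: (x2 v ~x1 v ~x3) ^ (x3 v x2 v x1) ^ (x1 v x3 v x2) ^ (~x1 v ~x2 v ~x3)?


Enumerate all 8 truth assignments over 3 variables.
Test each against every clause.
Satisfying assignments found: 5.

5


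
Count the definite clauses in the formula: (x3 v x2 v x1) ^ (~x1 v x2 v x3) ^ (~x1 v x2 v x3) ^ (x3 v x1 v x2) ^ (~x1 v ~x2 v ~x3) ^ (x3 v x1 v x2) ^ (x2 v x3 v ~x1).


A definite clause has exactly one positive literal.
Clause 1: 3 positive -> not definite
Clause 2: 2 positive -> not definite
Clause 3: 2 positive -> not definite
Clause 4: 3 positive -> not definite
Clause 5: 0 positive -> not definite
Clause 6: 3 positive -> not definite
Clause 7: 2 positive -> not definite
Definite clause count = 0.

0


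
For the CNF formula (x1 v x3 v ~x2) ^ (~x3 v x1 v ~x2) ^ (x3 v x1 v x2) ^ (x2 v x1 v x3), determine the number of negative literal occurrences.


Scan each clause for negated literals.
Clause 1: 1 negative; Clause 2: 2 negative; Clause 3: 0 negative; Clause 4: 0 negative.
Total negative literal occurrences = 3.

3


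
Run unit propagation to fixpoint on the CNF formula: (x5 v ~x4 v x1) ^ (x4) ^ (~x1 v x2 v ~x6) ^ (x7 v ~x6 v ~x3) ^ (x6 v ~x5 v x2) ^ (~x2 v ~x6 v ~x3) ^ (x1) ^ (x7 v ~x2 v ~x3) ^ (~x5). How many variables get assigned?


Unit propagation repeatedly assigns the literal in any unit clause, then simplifies.
Assignments in order: x4 = T, x1 = T, x5 = F.
No further unit clauses remain.
Total variables assigned = 3.

3


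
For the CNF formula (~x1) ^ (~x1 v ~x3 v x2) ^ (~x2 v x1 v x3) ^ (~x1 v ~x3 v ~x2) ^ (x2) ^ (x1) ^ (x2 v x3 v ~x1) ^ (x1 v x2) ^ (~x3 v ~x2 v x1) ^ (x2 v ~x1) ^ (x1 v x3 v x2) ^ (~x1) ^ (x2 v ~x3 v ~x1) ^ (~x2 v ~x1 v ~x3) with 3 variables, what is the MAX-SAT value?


Enumerate all 8 truth assignments.
For each, count how many of the 14 clauses are satisfied.
The formula is not fully satisfiable, so the maximum is below 14.
Maximum simultaneously satisfiable clauses = 12.

12


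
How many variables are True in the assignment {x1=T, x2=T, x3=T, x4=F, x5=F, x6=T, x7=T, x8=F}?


The weight is the number of variables assigned True.
True variables: x1, x2, x3, x6, x7.
Weight = 5.

5


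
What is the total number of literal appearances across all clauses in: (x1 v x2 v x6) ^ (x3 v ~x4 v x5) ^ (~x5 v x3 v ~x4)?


Clause lengths: 3, 3, 3.
Sum = 3 + 3 + 3 = 9.

9


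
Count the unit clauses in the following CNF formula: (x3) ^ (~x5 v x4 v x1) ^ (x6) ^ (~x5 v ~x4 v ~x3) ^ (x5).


A unit clause contains exactly one literal.
Unit clauses found: (x3), (x6), (x5).
Count = 3.

3


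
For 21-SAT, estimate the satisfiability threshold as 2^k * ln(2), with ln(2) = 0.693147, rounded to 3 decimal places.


Using the asymptotic formula: threshold ~ 2^k * ln(2).
2^21 = 2097152.
2097152 * 0.693147 = 1453634.617.

1453634.617


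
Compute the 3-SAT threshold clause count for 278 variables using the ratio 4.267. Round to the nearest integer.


The 3-SAT phase transition occurs at approximately 4.267 clauses per variable.
m = 4.267 * 278 = 1186.226.
Rounded to nearest integer: 1186.

1186


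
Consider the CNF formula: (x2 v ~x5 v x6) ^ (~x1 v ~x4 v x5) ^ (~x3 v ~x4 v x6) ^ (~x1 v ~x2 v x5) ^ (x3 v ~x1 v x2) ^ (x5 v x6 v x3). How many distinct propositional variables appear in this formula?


Identify each distinct variable in the formula.
Variables found: x1, x2, x3, x4, x5, x6.
Total distinct variables = 6.

6


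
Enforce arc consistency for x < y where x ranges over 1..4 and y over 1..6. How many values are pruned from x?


For the constraint x < y, x needs a supporting value in y's domain.
x can be at most 5 (one less than y's maximum).
Valid x values from domain: 4 out of 4.
Pruned = 4 - 4 = 0.

0


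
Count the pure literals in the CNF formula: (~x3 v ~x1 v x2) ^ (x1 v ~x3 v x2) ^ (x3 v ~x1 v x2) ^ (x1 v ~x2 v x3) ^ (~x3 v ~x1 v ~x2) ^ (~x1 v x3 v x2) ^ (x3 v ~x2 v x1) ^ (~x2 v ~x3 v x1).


A pure literal appears in only one polarity across all clauses.
No pure literals found.
Count = 0.

0


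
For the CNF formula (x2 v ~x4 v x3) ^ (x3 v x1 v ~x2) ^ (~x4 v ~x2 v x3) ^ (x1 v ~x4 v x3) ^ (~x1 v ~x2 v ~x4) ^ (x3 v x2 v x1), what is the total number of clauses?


Each group enclosed in parentheses joined by ^ is one clause.
Counting the conjuncts: 6 clauses.

6


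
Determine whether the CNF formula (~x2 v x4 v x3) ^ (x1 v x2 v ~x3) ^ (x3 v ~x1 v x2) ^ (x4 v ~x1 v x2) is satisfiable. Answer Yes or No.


Check all 16 possible truth assignments.
Number of satisfying assignments found: 9.
The formula is satisfiable.

Yes


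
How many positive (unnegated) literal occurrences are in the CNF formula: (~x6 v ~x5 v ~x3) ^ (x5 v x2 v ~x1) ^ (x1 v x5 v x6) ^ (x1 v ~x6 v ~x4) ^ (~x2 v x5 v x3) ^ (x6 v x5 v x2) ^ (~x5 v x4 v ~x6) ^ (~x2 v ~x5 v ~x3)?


Scan each clause for unnegated literals.
Clause 1: 0 positive; Clause 2: 2 positive; Clause 3: 3 positive; Clause 4: 1 positive; Clause 5: 2 positive; Clause 6: 3 positive; Clause 7: 1 positive; Clause 8: 0 positive.
Total positive literal occurrences = 12.

12


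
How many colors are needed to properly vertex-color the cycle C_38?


A cycle on an even number of vertices is bipartite: alternate two colors around the cycle.
Since 38 is even, two colors suffice, and at least two are needed because the graph has edges.
Chromatic number = 2.

2


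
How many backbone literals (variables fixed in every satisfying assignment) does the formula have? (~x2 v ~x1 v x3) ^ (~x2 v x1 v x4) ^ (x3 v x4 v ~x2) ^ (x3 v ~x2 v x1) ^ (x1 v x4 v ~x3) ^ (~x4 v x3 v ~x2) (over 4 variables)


Find all satisfying assignments: 10 model(s).
Check which variables have the same value in every model.
No variable is fixed across all models.
Backbone size = 0.

0


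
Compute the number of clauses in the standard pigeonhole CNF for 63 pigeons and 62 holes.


The PHP encoding has two parts:
1) At-least-one-hole clauses: 63 (one per pigeon, each with 62 literals).
2) At-most-one-pigeon-per-hole clauses: 62 holes * C(63,2) = 62 * 1953 = 121086.
Total clauses = 63 + 121086 = 121149.

121149


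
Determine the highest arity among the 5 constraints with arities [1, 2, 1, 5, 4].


The arities are: 1, 2, 1, 5, 4.
Scan for the maximum value.
Maximum arity = 5.

5


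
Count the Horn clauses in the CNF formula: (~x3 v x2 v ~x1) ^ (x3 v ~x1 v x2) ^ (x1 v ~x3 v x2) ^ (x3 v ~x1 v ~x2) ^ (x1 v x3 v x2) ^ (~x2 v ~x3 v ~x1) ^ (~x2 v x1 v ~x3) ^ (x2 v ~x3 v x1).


A Horn clause has at most one positive literal.
Clause 1: 1 positive lit(s) -> Horn
Clause 2: 2 positive lit(s) -> not Horn
Clause 3: 2 positive lit(s) -> not Horn
Clause 4: 1 positive lit(s) -> Horn
Clause 5: 3 positive lit(s) -> not Horn
Clause 6: 0 positive lit(s) -> Horn
Clause 7: 1 positive lit(s) -> Horn
Clause 8: 2 positive lit(s) -> not Horn
Total Horn clauses = 4.

4


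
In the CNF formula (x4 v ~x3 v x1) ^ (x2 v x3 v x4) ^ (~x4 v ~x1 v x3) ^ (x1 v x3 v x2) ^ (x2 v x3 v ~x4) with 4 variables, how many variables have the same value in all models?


Find all satisfying assignments: 9 model(s).
Check which variables have the same value in every model.
No variable is fixed across all models.
Backbone size = 0.

0


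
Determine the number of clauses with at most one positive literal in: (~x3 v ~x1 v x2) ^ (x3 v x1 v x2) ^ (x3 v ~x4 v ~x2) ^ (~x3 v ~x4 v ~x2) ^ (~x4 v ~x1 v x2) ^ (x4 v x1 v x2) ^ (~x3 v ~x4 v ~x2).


A Horn clause has at most one positive literal.
Clause 1: 1 positive lit(s) -> Horn
Clause 2: 3 positive lit(s) -> not Horn
Clause 3: 1 positive lit(s) -> Horn
Clause 4: 0 positive lit(s) -> Horn
Clause 5: 1 positive lit(s) -> Horn
Clause 6: 3 positive lit(s) -> not Horn
Clause 7: 0 positive lit(s) -> Horn
Total Horn clauses = 5.

5


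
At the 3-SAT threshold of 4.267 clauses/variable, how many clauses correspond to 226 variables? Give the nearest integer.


The 3-SAT phase transition occurs at approximately 4.267 clauses per variable.
m = 4.267 * 226 = 964.342.
Rounded to nearest integer: 964.

964


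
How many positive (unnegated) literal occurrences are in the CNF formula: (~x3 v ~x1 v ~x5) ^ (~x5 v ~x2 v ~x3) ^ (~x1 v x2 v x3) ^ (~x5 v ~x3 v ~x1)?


Scan each clause for unnegated literals.
Clause 1: 0 positive; Clause 2: 0 positive; Clause 3: 2 positive; Clause 4: 0 positive.
Total positive literal occurrences = 2.

2


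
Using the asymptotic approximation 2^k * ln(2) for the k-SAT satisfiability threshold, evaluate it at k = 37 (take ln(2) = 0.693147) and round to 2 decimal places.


Using the asymptotic formula: threshold ~ 2^k * ln(2).
2^37 = 137438953472.
137438953472 * 0.693147 = 95265398282.26.

95265398282.26


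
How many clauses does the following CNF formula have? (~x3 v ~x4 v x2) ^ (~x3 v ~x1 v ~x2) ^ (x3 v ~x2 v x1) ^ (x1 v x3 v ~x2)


Each group enclosed in parentheses joined by ^ is one clause.
Counting the conjuncts: 4 clauses.

4


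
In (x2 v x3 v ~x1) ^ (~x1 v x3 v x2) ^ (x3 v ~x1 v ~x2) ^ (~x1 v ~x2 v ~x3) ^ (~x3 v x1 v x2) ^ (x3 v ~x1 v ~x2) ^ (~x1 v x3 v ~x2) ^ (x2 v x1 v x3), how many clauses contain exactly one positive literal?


A definite clause has exactly one positive literal.
Clause 1: 2 positive -> not definite
Clause 2: 2 positive -> not definite
Clause 3: 1 positive -> definite
Clause 4: 0 positive -> not definite
Clause 5: 2 positive -> not definite
Clause 6: 1 positive -> definite
Clause 7: 1 positive -> definite
Clause 8: 3 positive -> not definite
Definite clause count = 3.

3


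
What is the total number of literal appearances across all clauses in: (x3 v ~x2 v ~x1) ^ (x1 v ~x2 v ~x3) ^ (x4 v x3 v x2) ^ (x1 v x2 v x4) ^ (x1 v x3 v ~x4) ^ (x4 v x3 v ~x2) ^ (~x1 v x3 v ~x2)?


Clause lengths: 3, 3, 3, 3, 3, 3, 3.
Sum = 3 + 3 + 3 + 3 + 3 + 3 + 3 = 21.

21


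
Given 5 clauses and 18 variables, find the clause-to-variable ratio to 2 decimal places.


Clause-to-variable ratio = clauses / variables.
5 / 18 = 0.28.

0.28


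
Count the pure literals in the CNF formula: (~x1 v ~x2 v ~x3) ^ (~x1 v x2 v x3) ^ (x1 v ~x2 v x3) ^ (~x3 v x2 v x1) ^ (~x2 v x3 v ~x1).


A pure literal appears in only one polarity across all clauses.
No pure literals found.
Count = 0.

0


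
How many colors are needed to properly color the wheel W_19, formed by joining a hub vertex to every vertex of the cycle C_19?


W_19 consists of the cycle C_19 together with a hub vertex adjacent to every cycle vertex.
The cycle C_19 needs 3 colors (odd cycle -> 3).
The hub is adjacent to every cycle vertex, so it must receive a new color distinct from all of them.
Chromatic number = 3 + 1 = 4.

4


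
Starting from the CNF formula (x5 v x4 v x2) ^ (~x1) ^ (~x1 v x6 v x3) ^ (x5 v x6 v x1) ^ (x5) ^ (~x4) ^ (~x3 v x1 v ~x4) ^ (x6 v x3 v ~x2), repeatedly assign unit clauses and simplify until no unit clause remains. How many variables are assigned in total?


Unit propagation repeatedly assigns the literal in any unit clause, then simplifies.
Assignments in order: x1 = F, x5 = T, x4 = F.
No further unit clauses remain.
Total variables assigned = 3.

3


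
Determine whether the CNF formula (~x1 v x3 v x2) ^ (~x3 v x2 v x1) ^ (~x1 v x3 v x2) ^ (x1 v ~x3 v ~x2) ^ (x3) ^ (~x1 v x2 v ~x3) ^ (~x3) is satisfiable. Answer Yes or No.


Check all 8 possible truth assignments.
Number of satisfying assignments found: 0.
The formula is unsatisfiable.

No


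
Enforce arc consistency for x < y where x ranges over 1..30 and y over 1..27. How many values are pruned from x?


For the constraint x < y, x needs a supporting value in y's domain.
x can be at most 26 (one less than y's maximum).
Valid x values from domain: 26 out of 30.
Pruned = 30 - 26 = 4.

4


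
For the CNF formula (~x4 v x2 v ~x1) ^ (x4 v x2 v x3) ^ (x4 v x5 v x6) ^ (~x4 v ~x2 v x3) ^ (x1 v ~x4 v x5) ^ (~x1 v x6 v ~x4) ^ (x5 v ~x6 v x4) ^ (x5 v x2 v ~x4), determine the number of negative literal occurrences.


Scan each clause for negated literals.
Clause 1: 2 negative; Clause 2: 0 negative; Clause 3: 0 negative; Clause 4: 2 negative; Clause 5: 1 negative; Clause 6: 2 negative; Clause 7: 1 negative; Clause 8: 1 negative.
Total negative literal occurrences = 9.

9


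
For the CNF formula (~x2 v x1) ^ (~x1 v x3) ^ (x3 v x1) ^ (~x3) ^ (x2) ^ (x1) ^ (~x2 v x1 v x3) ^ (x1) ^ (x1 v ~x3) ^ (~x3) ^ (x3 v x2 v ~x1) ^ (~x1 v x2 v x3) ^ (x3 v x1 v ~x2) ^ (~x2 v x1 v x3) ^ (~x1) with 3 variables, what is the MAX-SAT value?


Enumerate all 8 truth assignments.
For each, count how many of the 15 clauses are satisfied.
The formula is not fully satisfiable, so the maximum is below 15.
Maximum simultaneously satisfiable clauses = 13.

13


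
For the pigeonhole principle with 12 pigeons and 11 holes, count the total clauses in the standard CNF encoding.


The PHP encoding has two parts:
1) At-least-one-hole clauses: 12 (one per pigeon, each with 11 literals).
2) At-most-one-pigeon-per-hole clauses: 11 holes * C(12,2) = 11 * 66 = 726.
Total clauses = 12 + 726 = 738.

738


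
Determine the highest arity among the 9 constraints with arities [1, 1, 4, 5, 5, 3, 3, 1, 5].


The arities are: 1, 1, 4, 5, 5, 3, 3, 1, 5.
Scan for the maximum value.
Maximum arity = 5.

5


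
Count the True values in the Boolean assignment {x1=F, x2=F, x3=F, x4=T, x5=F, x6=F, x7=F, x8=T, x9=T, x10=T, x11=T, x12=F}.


The weight is the number of variables assigned True.
True variables: x4, x8, x9, x10, x11.
Weight = 5.

5


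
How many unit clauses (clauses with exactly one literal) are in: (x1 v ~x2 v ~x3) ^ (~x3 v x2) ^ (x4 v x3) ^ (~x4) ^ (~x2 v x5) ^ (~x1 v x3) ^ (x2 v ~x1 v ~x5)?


A unit clause contains exactly one literal.
Unit clauses found: (~x4).
Count = 1.

1


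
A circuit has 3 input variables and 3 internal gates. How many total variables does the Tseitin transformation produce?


The Tseitin transformation introduces one auxiliary variable per gate.
Total variables = inputs + gates = 3 + 3 = 6.

6


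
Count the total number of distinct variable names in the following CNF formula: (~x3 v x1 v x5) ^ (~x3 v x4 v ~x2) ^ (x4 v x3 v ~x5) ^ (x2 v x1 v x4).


Identify each distinct variable in the formula.
Variables found: x1, x2, x3, x4, x5.
Total distinct variables = 5.

5


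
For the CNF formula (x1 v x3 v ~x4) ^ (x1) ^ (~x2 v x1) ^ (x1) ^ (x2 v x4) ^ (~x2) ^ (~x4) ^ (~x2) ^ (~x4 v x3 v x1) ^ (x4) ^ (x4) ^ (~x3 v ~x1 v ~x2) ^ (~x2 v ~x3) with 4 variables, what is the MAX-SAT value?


Enumerate all 16 truth assignments.
For each, count how many of the 13 clauses are satisfied.
The formula is not fully satisfiable, so the maximum is below 13.
Maximum simultaneously satisfiable clauses = 12.

12


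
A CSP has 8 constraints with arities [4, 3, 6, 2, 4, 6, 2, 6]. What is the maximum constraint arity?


The arities are: 4, 3, 6, 2, 4, 6, 2, 6.
Scan for the maximum value.
Maximum arity = 6.

6


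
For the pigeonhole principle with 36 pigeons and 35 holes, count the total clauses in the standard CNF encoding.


The PHP encoding has two parts:
1) At-least-one-hole clauses: 36 (one per pigeon, each with 35 literals).
2) At-most-one-pigeon-per-hole clauses: 35 holes * C(36,2) = 35 * 630 = 22050.
Total clauses = 36 + 22050 = 22086.

22086


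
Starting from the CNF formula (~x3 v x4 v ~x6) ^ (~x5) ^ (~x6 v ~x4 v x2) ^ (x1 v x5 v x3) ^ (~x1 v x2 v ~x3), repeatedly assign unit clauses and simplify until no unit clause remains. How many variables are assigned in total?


Unit propagation repeatedly assigns the literal in any unit clause, then simplifies.
Assignments in order: x5 = F.
No further unit clauses remain.
Total variables assigned = 1.

1


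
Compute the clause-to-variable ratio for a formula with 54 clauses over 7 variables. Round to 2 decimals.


Clause-to-variable ratio = clauses / variables.
54 / 7 = 7.71.

7.71


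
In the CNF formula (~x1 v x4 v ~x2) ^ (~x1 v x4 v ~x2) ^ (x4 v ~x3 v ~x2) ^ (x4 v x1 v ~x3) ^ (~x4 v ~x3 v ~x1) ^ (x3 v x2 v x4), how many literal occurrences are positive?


Scan each clause for unnegated literals.
Clause 1: 1 positive; Clause 2: 1 positive; Clause 3: 1 positive; Clause 4: 2 positive; Clause 5: 0 positive; Clause 6: 3 positive.
Total positive literal occurrences = 8.

8


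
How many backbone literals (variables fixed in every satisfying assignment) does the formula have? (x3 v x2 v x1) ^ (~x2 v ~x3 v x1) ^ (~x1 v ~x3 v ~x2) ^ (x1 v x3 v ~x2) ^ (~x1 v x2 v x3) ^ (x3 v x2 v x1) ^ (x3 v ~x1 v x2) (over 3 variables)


Find all satisfying assignments: 3 model(s).
Check which variables have the same value in every model.
No variable is fixed across all models.
Backbone size = 0.

0


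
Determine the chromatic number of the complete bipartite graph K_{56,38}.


K_{56,38} is bipartite by definition: the two parts are independent sets, with every edge crossing between them.
Color all vertices in one part with color 1 and all vertices in the other part with color 2.
Since the graph has at least one edge, one color does not suffice.
Chromatic number = 2.

2


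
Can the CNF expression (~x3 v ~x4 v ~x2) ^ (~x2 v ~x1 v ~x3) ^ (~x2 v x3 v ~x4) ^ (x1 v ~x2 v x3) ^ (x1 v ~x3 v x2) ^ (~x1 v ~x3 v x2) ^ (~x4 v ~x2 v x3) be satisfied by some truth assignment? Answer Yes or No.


Check all 16 possible truth assignments.
Number of satisfying assignments found: 6.
The formula is satisfiable.

Yes


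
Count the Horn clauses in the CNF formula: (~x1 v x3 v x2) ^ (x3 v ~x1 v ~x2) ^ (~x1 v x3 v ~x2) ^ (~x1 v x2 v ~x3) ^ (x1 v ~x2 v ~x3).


A Horn clause has at most one positive literal.
Clause 1: 2 positive lit(s) -> not Horn
Clause 2: 1 positive lit(s) -> Horn
Clause 3: 1 positive lit(s) -> Horn
Clause 4: 1 positive lit(s) -> Horn
Clause 5: 1 positive lit(s) -> Horn
Total Horn clauses = 4.

4
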